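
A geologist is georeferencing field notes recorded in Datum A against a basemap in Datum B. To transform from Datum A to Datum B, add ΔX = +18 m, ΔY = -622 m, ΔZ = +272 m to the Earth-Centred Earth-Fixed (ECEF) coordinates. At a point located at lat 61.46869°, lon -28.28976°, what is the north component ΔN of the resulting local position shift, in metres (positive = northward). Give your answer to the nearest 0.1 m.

The local north axis is (−sin φ cos λ, −sin φ sin λ, cos φ), giving ΔN = -13.925 − 258.985 + 129.918 = -142.99 m.

ΔN = -143.0 m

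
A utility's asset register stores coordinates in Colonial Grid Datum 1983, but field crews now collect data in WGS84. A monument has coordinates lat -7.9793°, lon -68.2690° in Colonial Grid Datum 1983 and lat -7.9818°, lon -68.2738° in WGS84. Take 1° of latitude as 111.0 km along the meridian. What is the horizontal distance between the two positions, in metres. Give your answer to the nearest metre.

596 m

Δφ = -7.9818° − -7.9793° = -0.0025°; Δλ = -68.2738° − -68.2690° = -0.0048°.
ΔN = Δφ × 111000 = -277.5 m; ΔE = Δλ × 111000 × cos(-7.9793°) = -0.0048 × 111000 × 0.990318 = -527.6 m.
Distance = √(ΔE² + ΔN²) = √((-527.6)² + (-277.5)²) = 596.2 m.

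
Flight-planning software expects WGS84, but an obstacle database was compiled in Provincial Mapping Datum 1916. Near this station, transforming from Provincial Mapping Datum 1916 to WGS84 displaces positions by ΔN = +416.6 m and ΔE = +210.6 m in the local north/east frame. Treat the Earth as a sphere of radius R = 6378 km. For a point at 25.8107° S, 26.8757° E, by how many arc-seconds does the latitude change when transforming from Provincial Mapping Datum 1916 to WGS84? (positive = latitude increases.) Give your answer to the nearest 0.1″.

On a sphere of radius R, 1 rad of latitude = R, so Δφ = ΔN / R = 416.6 / 6378000 = 6.5318e-05 rad = 13.473″.

Δφ = 13.5″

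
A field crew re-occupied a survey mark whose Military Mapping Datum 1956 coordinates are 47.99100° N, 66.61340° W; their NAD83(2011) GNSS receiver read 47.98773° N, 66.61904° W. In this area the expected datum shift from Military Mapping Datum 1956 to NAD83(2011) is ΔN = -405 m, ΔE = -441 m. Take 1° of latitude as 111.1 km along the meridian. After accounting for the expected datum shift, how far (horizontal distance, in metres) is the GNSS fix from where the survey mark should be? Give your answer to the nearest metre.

47 m

Observed coordinate differences: Δφ = -0.00327°, Δλ = -0.00564°.
Converting to metres (1° lat = 111100 m, cos φ = 0.669247): observed ΔN = -363.3 m, observed ΔE = -419.4 m.
Subtracting the expected shift leaves a residual of -363.3 − (-405) = 41.7 m north and -419.4 − (-441) = 21.6 m east.
Residual distance = √(41.7² + 21.6²) = 47.0 m.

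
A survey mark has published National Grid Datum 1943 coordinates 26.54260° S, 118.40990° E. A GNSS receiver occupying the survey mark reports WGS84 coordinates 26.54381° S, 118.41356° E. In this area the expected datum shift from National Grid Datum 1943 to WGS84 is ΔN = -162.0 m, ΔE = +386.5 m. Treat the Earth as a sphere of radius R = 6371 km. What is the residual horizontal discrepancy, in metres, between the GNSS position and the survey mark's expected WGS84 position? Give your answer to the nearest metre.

35 m

Observed coordinate differences: Δφ = -0.00121°, Δλ = +0.00366°.
Converting to metres (1° lat = 111195 m, cos φ = 0.894602): observed ΔN = -134.5 m, observed ΔE = 364.1 m.
Subtracting the expected shift leaves a residual of -134.5 − (-162.0) = 27.5 m north and 364.1 − (386.5) = -22.4 m east.
Residual distance = √(27.5² + (-22.4)²) = 35.4 m.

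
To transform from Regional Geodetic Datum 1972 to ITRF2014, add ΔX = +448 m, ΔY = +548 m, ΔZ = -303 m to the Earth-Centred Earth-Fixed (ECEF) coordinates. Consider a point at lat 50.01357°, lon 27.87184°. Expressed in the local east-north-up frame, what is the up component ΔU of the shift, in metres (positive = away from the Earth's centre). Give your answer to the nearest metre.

The local up (radial) axis is (cos φ cos λ, cos φ sin λ, sin φ), giving ΔU = 254.491 + 164.628 − 232.158 = 186.96 m.

ΔU = 187 m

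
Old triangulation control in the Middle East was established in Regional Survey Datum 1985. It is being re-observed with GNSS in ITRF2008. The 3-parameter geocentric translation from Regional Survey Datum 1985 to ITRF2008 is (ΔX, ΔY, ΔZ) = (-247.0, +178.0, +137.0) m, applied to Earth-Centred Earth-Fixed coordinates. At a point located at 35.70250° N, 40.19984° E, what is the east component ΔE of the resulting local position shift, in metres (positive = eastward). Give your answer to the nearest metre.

ΔE = 295 m

The local east axis at (φ, λ) is (−sin λ, cos λ, 0), so ΔE = −sin(40.19984°)·(-247.0) + cos(40.19984°)·178.0 = 295.38 m.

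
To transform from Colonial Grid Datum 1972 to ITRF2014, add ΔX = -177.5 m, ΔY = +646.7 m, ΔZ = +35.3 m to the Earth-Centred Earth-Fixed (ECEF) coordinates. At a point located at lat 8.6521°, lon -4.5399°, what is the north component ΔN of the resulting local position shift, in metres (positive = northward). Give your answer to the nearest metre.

At φ = 8.6521°, λ = -4.5399°: sin φ = 0.150434, cos φ = 0.988620, sin λ = -0.079153, cos λ = 0.996862.
ΔN = −sin φ cos λ·ΔX − sin φ sin λ·ΔY + cos φ·ΔZ = −(0.150434)(0.996862)(-177.5) − (0.150434)(-0.079153)(646.7) + (0.988620)(35.3) = 69.22 m.

ΔN = 69 m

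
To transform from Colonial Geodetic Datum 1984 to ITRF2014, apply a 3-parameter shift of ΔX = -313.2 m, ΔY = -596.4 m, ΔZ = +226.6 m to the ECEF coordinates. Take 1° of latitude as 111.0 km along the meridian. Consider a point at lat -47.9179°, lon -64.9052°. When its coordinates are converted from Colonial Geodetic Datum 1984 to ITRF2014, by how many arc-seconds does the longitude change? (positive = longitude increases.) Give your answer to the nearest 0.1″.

sin φ = -0.742185, cos φ = 0.670195, sin λ = -0.905607, cos λ = 0.424117.
East component: ΔE = −sin λ·ΔX + cos λ·ΔY = −(-0.905607)(-313.2) + (0.424117)(-596.4) = -536.58 m.
1° of latitude spans 111000 m; at latitude φ, 1° of longitude spans that × cos φ = 74391.6 m, so Δλ = -536.58 / 74391.6 × 3600 = -25.966″.

Δλ = -26.0″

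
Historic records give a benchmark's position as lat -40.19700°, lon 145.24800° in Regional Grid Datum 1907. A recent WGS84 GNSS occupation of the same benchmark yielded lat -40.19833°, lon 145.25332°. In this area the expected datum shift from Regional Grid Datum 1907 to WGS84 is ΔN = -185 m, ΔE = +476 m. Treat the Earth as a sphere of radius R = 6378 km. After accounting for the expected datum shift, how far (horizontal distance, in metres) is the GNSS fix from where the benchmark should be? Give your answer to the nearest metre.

Observed coordinate differences: Δφ = -0.00133°, Δλ = +0.00532°.
Converting to metres (1° lat = 111317 m, cos φ = 0.763830): observed ΔN = -148.1 m, observed ΔE = 452.3 m.
Subtracting the expected shift leaves a residual of -148.1 − (-185) = 36.9 m north and 452.3 − (476) = -23.7 m east.
Residual distance = √(36.9² + (-23.7)²) = 43.9 m.

44 m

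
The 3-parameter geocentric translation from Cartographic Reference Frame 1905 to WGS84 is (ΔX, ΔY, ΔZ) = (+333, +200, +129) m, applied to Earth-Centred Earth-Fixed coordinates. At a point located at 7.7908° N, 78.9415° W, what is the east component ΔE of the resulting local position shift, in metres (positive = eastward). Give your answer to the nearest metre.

ΔE = 365 m

The local east axis at (φ, λ) is (−sin λ, cos λ, 0), so ΔE = −sin(-78.9415°)·333 + cos(-78.9415°)·200 = 365.18 m.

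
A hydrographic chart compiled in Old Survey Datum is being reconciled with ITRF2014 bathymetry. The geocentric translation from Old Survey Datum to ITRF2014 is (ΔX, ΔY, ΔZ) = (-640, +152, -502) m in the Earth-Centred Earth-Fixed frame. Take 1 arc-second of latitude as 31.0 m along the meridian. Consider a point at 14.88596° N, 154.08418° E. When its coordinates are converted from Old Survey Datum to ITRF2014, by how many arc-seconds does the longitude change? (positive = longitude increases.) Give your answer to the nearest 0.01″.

sin φ = 0.256896, cos φ = 0.966439, sin λ = 0.437050, cos λ = -0.899437.
East component: ΔE = −sin λ·ΔX + cos λ·ΔY = −(0.437050)(-640) + (-0.899437)(152) = 143.00 m.
1° of latitude spans 3600 × 31.00 = 111600 m; at latitude φ, 1° of longitude spans that × cos φ = 107854.6 m, so Δλ = 143.00 / 107854.6 × 3600 = 4.773″.

Δλ = 4.77″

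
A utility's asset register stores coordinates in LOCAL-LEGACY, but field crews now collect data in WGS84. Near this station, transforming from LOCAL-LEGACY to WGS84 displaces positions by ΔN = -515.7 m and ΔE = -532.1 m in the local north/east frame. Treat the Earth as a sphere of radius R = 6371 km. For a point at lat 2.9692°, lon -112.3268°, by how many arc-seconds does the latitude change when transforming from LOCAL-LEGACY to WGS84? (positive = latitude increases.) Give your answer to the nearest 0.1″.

Δφ = -16.7″

On a sphere of radius R, 1 rad of latitude = R, so Δφ = ΔN / R = -515.7 / 6371000 = -8.0945e-05 rad = -16.696″.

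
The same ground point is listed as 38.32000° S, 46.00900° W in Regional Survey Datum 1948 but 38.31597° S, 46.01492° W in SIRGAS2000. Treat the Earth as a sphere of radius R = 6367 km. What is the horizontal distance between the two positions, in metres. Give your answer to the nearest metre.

683 m

Δφ = -38.31597° − -38.32000° = +0.00403°; Δλ = -46.01492° − -46.00900° = -0.00592°.
1° along a meridian = πR/180 = 111125 m.
ΔN = Δφ × 111125 = 447.8 m; ΔE = Δλ × 111125 × cos(-38.32000°) = -0.00592 × 111125 × 0.784560 = -516.1 m.
Distance = √(ΔE² + ΔN²) = √((-516.1)² + 447.8²) = 683.3 m.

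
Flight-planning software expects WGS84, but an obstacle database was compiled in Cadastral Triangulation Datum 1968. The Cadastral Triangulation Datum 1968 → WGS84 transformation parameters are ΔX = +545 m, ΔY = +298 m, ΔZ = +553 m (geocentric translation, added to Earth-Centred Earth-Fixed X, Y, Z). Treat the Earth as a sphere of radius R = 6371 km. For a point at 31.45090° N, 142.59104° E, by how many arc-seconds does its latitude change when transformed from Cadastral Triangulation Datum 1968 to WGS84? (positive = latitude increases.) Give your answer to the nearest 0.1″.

Δφ = 19.5″

sin φ = 0.521768, cos φ = 0.853088, sin λ = 0.607500, cos λ = -0.794320.
North component: ΔN = −sin φ cos λ·ΔX − sin φ sin λ·ΔY + cos φ·ΔZ = −(0.521768)(-0.794320)(545) − (0.521768)(0.607500)(298) + (0.853088)(553) = 603.17 m.
1° of latitude spans πR/180 = 111195 m, so Δφ = 603.17 / 111195 × 3600 = 19.528″.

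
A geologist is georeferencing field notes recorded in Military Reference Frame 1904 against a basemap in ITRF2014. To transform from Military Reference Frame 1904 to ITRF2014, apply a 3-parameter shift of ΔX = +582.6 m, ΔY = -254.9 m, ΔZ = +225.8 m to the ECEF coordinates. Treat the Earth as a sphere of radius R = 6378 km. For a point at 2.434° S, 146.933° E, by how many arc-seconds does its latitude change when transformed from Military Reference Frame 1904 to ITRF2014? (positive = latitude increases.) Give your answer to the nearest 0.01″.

sin φ = -0.042469, cos φ = 0.999098, sin λ = 0.545619, cos λ = -0.838033.
North component: ΔN = −sin φ cos λ·ΔX − sin φ sin λ·ΔY + cos φ·ΔZ = −(-0.042469)(-0.838033)(582.6) − (-0.042469)(0.545619)(-254.9) + (0.999098)(225.8) = 198.96 m.
1° of latitude spans πR/180 = 111317 m, so Δφ = 198.96 / 111317 × 3600 = 6.434″.

Δφ = 6.43″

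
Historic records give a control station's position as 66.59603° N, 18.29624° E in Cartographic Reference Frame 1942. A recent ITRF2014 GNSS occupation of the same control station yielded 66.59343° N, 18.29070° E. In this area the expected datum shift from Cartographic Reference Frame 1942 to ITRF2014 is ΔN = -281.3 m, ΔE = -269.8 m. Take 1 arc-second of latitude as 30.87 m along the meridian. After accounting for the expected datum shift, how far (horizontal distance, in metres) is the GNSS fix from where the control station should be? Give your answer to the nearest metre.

26 m

Observed coordinate differences: Δφ = -0.00260°, Δλ = -0.00554°.
Converting to metres (1° lat = 111132 m, cos φ = 0.397211): observed ΔN = -288.9 m, observed ΔE = -244.6 m.
Subtracting the expected shift leaves a residual of -288.9 − (-281.3) = -7.6 m north and -244.6 − (-269.8) = 25.2 m east.
Residual distance = √((-7.6)² + 25.2²) = 26.4 m.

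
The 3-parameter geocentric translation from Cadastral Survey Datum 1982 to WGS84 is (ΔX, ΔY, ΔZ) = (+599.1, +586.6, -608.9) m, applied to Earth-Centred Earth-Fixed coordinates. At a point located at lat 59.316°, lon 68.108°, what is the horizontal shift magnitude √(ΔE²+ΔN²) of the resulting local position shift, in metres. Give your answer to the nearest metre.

The local east axis at (φ, λ) is (−sin λ, cos λ, 0), so ΔE = −sin(68.108°)·599.1 + cos(68.108°)·586.6 = -337.18 m.
The local north axis is (−sin φ cos λ, −sin φ sin λ, cos φ), giving ΔN = -192.105 − 468.095 − 310.723 = -970.92 m.
Horizontal magnitude = √(ΔE² + ΔN²) = √((-337.18)² + (-970.92)²) = 1027.80 m.

1028 m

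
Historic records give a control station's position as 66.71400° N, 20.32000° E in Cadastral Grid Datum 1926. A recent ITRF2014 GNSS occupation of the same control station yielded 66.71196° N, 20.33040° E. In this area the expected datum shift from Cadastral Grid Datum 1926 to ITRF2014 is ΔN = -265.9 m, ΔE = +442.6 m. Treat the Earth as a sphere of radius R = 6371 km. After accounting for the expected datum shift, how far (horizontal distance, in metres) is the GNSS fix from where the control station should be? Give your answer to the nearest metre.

42 m

Observed coordinate differences: Δφ = -0.00204°, Δλ = +0.01040°.
Converting to metres (1° lat = 111195 m, cos φ = 0.395321): observed ΔN = -226.8 m, observed ΔE = 457.2 m.
Subtracting the expected shift leaves a residual of -226.8 − (-265.9) = 39.1 m north and 457.2 − (442.6) = 14.6 m east.
Residual distance = √(39.1² + 14.6²) = 41.7 m.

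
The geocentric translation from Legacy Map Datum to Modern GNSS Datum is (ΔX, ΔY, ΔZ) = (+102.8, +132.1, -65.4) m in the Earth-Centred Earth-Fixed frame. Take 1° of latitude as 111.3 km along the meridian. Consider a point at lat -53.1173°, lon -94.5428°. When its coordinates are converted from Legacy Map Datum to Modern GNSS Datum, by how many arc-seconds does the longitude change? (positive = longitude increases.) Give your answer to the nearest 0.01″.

Δλ = 4.96″

sin φ = -0.799866, cos φ = 0.600179, sin λ = -0.996858, cos λ = -0.079204.
East component: ΔE = −sin λ·ΔX + cos λ·ΔY = −(-0.996858)(102.8) + (-0.079204)(132.1) = 92.01 m.
1° of latitude spans 111300 m; at latitude φ, 1° of longitude spans that × cos φ = 66799.9 m, so Δλ = 92.01 / 66799.9 × 3600 = 4.959″.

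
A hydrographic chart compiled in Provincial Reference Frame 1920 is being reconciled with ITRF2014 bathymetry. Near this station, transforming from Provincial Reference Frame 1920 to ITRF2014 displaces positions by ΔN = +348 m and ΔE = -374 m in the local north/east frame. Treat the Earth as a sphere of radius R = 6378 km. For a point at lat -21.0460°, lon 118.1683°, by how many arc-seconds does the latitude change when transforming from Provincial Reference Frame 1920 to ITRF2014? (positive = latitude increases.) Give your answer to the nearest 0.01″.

Δφ = 11.25″

On a sphere of radius R, 1 rad of latitude = R, so Δφ = ΔN / R = 348.0 / 6378000 = 5.4563e-05 rad = 11.254″.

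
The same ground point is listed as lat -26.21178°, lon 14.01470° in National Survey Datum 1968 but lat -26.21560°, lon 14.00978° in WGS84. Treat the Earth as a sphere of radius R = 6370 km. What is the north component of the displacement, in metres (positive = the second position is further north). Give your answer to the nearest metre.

ΔN = -425 m

Δφ = -26.21560° − -26.21178° = -0.00382°; Δλ = 14.00978° − 14.01470° = -0.00492°.
1° along a meridian = πR/180 = 111177 m.
ΔN = Δφ × 111177 = -424.7 m; ΔE = Δλ × 111177 × cos(-26.21178°) = -0.00492 × 111177 × 0.897168 = -490.7 m.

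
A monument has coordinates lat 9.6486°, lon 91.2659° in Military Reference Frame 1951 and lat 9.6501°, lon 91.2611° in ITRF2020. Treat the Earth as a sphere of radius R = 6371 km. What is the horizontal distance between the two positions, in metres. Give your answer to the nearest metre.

Δφ = 9.6501° − 9.6486° = +0.0015°; Δλ = 91.2611° − 91.2659° = -0.0048°.
1° along a meridian = πR/180 = 111195 m.
ΔN = Δφ × 111195 = 166.8 m; ΔE = Δλ × 111195 × cos(9.6486°) = -0.0048 × 111195 × 0.985854 = -526.2 m.
Distance = √(ΔE² + ΔN²) = √((-526.2)² + 166.8²) = 552.0 m.

552 m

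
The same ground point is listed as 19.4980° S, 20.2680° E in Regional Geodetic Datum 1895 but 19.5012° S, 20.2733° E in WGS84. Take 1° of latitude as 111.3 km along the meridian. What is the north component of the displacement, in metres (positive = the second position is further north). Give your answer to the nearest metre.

Δφ = -19.5012° − -19.4980° = -0.0032°; Δλ = 20.2733° − 20.2680° = +0.0053°.
ΔN = Δφ × 111300 = -356.2 m; ΔE = Δλ × 111300 × cos(-19.4980°) = +0.0053 × 111300 × 0.942653 = 556.1 m.

ΔN = -356 m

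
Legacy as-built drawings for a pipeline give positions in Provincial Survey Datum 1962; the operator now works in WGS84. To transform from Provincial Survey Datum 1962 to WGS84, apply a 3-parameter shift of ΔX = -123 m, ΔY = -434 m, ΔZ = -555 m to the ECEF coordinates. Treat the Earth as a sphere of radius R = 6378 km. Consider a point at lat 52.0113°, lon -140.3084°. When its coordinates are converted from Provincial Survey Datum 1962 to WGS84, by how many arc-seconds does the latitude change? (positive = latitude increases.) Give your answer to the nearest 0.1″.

Δφ = -20.5″

sin φ = 0.788132, cos φ = 0.615506, sin λ = -0.638655, cos λ = -0.769493.
North component: ΔN = −sin φ cos λ·ΔX − sin φ sin λ·ΔY + cos φ·ΔZ = −(0.788132)(-0.769493)(-123) − (0.788132)(-0.638655)(-434) + (0.615506)(-555) = -634.65 m.
1° of latitude spans πR/180 = 111317 m, so Δφ = -634.65 / 111317 × 3600 = -20.525″.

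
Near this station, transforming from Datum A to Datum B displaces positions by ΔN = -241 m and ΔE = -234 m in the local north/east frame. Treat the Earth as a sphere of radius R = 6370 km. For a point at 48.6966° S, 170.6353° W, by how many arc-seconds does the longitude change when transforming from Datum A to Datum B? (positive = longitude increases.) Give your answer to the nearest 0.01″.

At latitude -48.6966°, cos φ = 0.660046.
One radian of longitude at latitude φ spans R cos φ, so Δλ = ΔE / (R cos φ) = -234.0 / (6370000 × 0.660046) = -5.5655e-05 rad = -11.480″.

Δλ = -11.48″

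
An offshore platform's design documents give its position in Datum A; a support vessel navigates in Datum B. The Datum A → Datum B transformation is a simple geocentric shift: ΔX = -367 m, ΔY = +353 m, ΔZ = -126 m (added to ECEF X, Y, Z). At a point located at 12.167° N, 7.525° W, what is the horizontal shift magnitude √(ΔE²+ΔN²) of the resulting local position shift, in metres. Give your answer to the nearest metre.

The local east axis at (φ, λ) is (−sin λ, cos λ, 0), so ΔE = −sin(-7.525°)·(-367) + cos(-7.525°)·353 = 301.90 m.
The local north axis is (−sin φ cos λ, −sin φ sin λ, cos φ), giving ΔN = 76.683 + 9.743 − 123.170 = -36.74 m.
Horizontal magnitude = √(ΔE² + ΔN²) = √(301.90² + (-36.74)²) = 304.13 m.

304 m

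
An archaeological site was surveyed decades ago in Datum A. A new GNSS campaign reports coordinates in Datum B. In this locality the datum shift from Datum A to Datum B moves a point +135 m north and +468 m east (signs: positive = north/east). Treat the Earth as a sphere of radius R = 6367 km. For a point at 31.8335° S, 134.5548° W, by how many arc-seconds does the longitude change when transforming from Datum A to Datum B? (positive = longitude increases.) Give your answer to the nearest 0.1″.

Δλ = 17.8″

At latitude -31.8335°, cos φ = 0.849584.
One radian of longitude at latitude φ spans R cos φ, so Δλ = ΔE / (R cos φ) = 468.0 / (6367000 × 0.849584) = 8.6518e-05 rad = 17.846″.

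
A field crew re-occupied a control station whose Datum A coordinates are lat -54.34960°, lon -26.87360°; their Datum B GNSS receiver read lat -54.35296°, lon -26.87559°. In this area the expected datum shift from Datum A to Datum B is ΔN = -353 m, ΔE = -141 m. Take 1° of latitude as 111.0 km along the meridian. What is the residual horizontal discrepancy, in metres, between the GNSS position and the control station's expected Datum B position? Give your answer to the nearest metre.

23 m

Observed coordinate differences: Δφ = -0.00336°, Δλ = -0.00199°.
Converting to metres (1° lat = 111000 m, cos φ = 0.582838): observed ΔN = -373.0 m, observed ΔE = -128.7 m.
Subtracting the expected shift leaves a residual of -373.0 − (-353) = -20.0 m north and -128.7 − (-141) = 12.3 m east.
Residual distance = √((-20.0)² + 12.3²) = 23.4 m.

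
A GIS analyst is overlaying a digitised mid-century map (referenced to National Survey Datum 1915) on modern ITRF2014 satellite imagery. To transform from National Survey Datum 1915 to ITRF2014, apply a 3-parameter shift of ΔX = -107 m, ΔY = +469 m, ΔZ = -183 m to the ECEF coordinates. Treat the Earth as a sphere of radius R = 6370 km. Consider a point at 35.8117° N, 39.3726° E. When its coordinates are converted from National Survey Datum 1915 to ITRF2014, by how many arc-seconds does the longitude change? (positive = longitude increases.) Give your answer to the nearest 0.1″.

sin φ = 0.585123, cos φ = 0.810944, sin λ = 0.634361, cos λ = 0.773037.
East component: ΔE = −sin λ·ΔX + cos λ·ΔY = −(0.634361)(-107) + (0.773037)(469) = 430.43 m.
1° of latitude spans πR/180 = 111177 m; at latitude φ, 1° of longitude spans that × cos φ = 90158.7 m, so Δλ = 430.43 / 90158.7 × 3600 = 17.187″.

Δλ = 17.2″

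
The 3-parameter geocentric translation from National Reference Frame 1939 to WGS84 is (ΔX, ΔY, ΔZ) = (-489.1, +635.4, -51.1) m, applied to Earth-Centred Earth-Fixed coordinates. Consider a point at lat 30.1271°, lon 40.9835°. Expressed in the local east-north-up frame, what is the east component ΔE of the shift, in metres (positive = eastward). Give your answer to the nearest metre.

At φ = 30.1271°, λ = 40.9835°: sin φ = 0.501920, cos φ = 0.864914, sin λ = 0.655842, cos λ = 0.754898.
ΔE = −sin λ·ΔX + cos λ·ΔY = −(0.655842)·(-489.1) + (0.754898)·(635.4) = 800.43 m.

ΔE = 800 m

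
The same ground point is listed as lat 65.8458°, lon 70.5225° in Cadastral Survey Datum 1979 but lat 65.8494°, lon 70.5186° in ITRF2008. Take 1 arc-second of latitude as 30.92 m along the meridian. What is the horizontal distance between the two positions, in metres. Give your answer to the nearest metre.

Δφ = 65.8494° − 65.8458° = +0.0036°; Δλ = 70.5186° − 70.5225° = -0.0039°.
1° of latitude = 3600 × 30.92 = 111312 m.
ΔN = Δφ × 111312 = 400.7 m; ΔE = Δλ × 111312 × cos(65.8458°) = -0.0039 × 111312 × 0.409194 = -177.6 m.
Distance = √(ΔE² + ΔN²) = √((-177.6)² + 400.7²) = 438.3 m.

438 m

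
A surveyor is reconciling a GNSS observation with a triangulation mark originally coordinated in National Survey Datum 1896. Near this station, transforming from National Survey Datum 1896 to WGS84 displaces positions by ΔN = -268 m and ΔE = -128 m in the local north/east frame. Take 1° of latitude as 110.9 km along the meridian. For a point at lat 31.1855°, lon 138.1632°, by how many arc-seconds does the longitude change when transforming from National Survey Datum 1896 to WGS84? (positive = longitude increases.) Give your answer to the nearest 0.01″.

At latitude 31.1855°, cos φ = 0.855495.
1° of longitude at this latitude = 110.9 × cos φ = 94.87 km, so Δλ = -128.0 / 94874.4 = -0.0013492° = -4.857″.

Δλ = -4.86″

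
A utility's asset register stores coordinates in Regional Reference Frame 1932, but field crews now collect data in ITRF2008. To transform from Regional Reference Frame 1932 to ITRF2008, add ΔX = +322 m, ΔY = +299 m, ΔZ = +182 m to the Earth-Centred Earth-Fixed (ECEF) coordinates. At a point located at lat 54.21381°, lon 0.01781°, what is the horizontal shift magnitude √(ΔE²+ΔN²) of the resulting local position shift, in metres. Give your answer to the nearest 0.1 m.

The local east axis at (φ, λ) is (−sin λ, cos λ, 0), so ΔE = −sin(0.01781°)·322 + cos(0.01781°)·299 = 298.90 m.
The local north axis is (−sin φ cos λ, −sin φ sin λ, cos φ), giving ΔN = -261.208 − 0.075 + 106.427 = -154.86 m.
Horizontal magnitude = √(ΔE² + ΔN²) = √(298.90² + (-154.86)²) = 336.63 m.

336.6 m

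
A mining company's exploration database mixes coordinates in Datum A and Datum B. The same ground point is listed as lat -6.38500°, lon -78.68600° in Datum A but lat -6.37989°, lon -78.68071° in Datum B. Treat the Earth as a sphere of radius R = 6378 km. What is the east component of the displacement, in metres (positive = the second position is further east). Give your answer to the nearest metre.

ΔE = 585 m

Δφ = -6.37989° − -6.38500° = +0.00511°; Δλ = -78.68071° − -78.68600° = +0.00529°.
1° along a meridian = πR/180 = 111317 m.
ΔN = Δφ × 111317 = 568.8 m; ΔE = Δλ × 111317 × cos(-6.38500°) = +0.00529 × 111317 × 0.993797 = 585.2 m.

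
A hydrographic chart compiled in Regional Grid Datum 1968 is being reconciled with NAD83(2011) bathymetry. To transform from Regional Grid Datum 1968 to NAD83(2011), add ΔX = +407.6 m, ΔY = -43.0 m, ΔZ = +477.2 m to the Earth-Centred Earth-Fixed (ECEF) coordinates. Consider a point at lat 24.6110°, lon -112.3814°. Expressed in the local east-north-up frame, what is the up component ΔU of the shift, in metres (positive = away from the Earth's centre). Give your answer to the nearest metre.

At φ = 24.6110°, λ = -112.3814°: sin φ = 0.416455, cos φ = 0.909156, sin λ = -0.924670, cos λ = -0.380770.
ΔU = cos φ cos λ·ΔX + cos φ sin λ·ΔY + sin φ·ΔZ = (0.909156)(-0.380770)(407.6) + (0.909156)(-0.924670)(-43.0) + (0.416455)(477.2) = 93.78 m.

ΔU = 94 m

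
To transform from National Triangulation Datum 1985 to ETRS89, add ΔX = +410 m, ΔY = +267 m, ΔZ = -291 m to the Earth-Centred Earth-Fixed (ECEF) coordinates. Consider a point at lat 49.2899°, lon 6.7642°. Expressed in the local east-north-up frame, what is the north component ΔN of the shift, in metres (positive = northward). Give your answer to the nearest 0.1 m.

ΔN = -522.3 m

At φ = 49.2899°, λ = 6.7642°: sin φ = 0.758019, cos φ = 0.652232, sin λ = 0.117784, cos λ = 0.993039.
ΔN = −sin φ cos λ·ΔX − sin φ sin λ·ΔY + cos φ·ΔZ = −(0.758019)(0.993039)(410) − (0.758019)(0.117784)(267) + (0.652232)(-291) = -522.26 m.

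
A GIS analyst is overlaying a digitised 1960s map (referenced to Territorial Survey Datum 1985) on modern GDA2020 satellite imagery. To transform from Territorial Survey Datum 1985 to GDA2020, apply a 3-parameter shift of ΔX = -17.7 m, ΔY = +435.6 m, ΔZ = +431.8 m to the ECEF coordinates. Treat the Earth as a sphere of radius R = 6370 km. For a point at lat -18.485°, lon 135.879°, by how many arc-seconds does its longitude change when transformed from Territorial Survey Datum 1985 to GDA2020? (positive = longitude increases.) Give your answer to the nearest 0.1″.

Δλ = -10.3″

sin φ = -0.317056, cos φ = 0.948407, sin λ = 0.696176, cos λ = -0.717871.
East component: ΔE = −sin λ·ΔX + cos λ·ΔY = −(0.696176)(-17.7) + (-0.717871)(435.6) = -300.38 m.
1° of latitude spans πR/180 = 111177 m; at latitude φ, 1° of longitude spans that × cos φ = 105441.5 m, so Δλ = -300.38 / 105441.5 × 3600 = -10.256″.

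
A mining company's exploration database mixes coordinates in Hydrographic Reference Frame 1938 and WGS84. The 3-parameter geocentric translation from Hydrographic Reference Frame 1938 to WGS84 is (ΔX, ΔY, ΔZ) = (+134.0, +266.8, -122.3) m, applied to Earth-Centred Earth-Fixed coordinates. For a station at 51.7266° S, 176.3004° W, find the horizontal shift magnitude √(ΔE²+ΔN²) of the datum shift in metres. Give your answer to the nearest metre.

The local east axis at (φ, λ) is (−sin λ, cos λ, 0), so ΔE = −sin(-176.3004°)·134.0 + cos(-176.3004°)·266.8 = -257.60 m.
The local north axis is (−sin φ cos λ, −sin φ sin λ, cos φ), giving ΔN = -104.979 − 13.515 − 75.754 = -194.25 m.
Horizontal magnitude = √(ΔE² + ΔN²) = √((-257.60)² + (-194.25)²) = 322.63 m.

323 m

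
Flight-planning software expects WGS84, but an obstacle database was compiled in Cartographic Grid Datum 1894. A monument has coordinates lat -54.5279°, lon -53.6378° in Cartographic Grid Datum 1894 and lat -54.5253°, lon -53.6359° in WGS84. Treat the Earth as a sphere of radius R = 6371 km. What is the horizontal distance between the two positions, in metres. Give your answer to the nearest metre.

314 m

Δφ = -54.5253° − -54.5279° = +0.0026°; Δλ = -53.6359° − -53.6378° = +0.0019°.
1° along a meridian = πR/180 = 111195 m.
ΔN = Δφ × 111195 = 289.1 m; ΔE = Δλ × 111195 × cos(-54.5279°) = +0.0019 × 111195 × 0.580306 = 122.6 m.
Distance = √(ΔE² + ΔN²) = √(122.6² + 289.1²) = 314.0 m.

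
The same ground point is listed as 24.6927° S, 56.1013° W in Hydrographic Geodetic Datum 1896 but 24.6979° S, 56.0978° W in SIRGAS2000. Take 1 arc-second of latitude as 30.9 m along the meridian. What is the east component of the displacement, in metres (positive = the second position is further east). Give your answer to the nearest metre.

ΔE = 354 m

Δφ = -24.6979° − -24.6927° = -0.0052°; Δλ = -56.0978° − -56.1013° = +0.0035°.
1° of latitude = 3600 × 30.90 = 111240 m.
ΔN = Δφ × 111240 = -578.4 m; ΔE = Δλ × 111240 × cos(-24.6927°) = +0.0035 × 111240 × 0.908561 = 353.7 m.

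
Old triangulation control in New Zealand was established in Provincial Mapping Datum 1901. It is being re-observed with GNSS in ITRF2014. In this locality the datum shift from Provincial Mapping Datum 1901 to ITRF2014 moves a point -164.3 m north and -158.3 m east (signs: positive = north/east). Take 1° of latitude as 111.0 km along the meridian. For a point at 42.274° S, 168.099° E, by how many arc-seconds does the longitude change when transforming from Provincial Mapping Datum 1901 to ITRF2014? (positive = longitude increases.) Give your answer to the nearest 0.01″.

At latitude -42.274°, cos φ = 0.739936.
1° of longitude at this latitude = 111.0 × cos φ = 82.13 km, so Δλ = -158.3 / 82132.9 = -0.0019274° = -6.939″.

Δλ = -6.94″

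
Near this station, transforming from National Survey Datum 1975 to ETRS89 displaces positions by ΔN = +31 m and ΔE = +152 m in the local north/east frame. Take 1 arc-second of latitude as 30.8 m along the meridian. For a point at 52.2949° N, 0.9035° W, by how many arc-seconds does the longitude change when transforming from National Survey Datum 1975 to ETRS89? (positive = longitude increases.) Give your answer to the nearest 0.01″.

Δλ = 8.07″

At latitude 52.2949°, cos φ = 0.611597.
1″ of longitude at this latitude = 30.80 × cos φ = 18.8372 m, so Δλ = 152.0 / 18.8372 = 8.069″.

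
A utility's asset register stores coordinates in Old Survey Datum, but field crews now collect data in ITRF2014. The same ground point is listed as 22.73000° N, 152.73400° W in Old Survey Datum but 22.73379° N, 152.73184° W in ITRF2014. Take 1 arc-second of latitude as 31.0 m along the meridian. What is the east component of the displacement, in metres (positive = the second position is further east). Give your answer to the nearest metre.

ΔE = 222 m

Δφ = 22.73379° − 22.73000° = +0.00379°; Δλ = -152.73184° − -152.73400° = +0.00216°.
1° of latitude = 3600 × 31.00 = 111600 m.
ΔN = Δφ × 111600 = 423.0 m; ΔE = Δλ × 111600 × cos(22.73000°) = +0.00216 × 111600 × 0.922336 = 222.3 m.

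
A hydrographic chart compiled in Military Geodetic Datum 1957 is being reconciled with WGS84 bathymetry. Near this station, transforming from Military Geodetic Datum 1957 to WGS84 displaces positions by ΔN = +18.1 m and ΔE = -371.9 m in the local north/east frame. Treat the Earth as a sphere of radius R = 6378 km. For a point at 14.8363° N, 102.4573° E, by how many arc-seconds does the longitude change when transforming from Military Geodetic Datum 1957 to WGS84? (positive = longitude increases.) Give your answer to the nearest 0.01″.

At latitude 14.8363°, cos φ = 0.966661.
One radian of longitude at latitude φ spans R cos φ, so Δλ = ΔE / (R cos φ) = -371.9 / (6378000 × 0.966661) = -6.0321e-05 rad = -12.442″.

Δλ = -12.44″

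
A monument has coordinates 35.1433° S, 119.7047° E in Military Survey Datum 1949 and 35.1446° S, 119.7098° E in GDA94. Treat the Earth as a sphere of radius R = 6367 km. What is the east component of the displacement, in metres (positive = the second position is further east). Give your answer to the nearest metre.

ΔE = 463 m

Δφ = -35.1446° − -35.1433° = -0.0013°; Δλ = 119.7098° − 119.7047° = +0.0051°.
1° along a meridian = πR/180 = 111125 m.
ΔN = Δφ × 111125 = -144.5 m; ΔE = Δλ × 111125 × cos(-35.1433°) = +0.0051 × 111125 × 0.817715 = 463.4 m.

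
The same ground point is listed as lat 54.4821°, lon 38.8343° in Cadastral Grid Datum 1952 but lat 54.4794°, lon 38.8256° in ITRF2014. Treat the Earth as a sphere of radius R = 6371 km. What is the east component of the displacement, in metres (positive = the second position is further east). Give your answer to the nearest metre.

ΔE = -562 m

Δφ = 54.4794° − 54.4821° = -0.0027°; Δλ = 38.8256° − 38.8343° = -0.0087°.
1° along a meridian = πR/180 = 111195 m.
ΔN = Δφ × 111195 = -300.2 m; ΔE = Δλ × 111195 × cos(54.4821°) = -0.0087 × 111195 × 0.580957 = -562.0 m.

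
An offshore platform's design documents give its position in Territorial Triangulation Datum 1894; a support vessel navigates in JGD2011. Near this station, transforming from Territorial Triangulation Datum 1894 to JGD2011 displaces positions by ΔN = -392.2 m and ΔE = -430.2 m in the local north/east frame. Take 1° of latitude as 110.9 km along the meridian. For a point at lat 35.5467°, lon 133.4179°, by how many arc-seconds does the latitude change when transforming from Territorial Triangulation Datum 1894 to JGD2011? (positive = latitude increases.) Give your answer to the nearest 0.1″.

1° of latitude = 110.9 km, so Δφ = -392.2 / 110900 = -0.0035365° = -12.731″.

Δφ = -12.7″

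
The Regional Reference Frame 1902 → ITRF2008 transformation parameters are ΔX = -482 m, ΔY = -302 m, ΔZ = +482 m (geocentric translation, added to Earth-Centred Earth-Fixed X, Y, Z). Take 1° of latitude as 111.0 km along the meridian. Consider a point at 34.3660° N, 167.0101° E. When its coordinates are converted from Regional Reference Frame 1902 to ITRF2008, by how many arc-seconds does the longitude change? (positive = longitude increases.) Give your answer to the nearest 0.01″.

sin φ = 0.564477, cos φ = 0.825449, sin λ = 0.224779, cos λ = -0.974410.
East component: ΔE = −sin λ·ΔX + cos λ·ΔY = −(0.224779)(-482) + (-0.974410)(-302) = 402.62 m.
1° of latitude spans 111000 m; at latitude φ, 1° of longitude spans that × cos φ = 91624.8 m, so Δλ = 402.62 / 91624.8 × 3600 = 15.819″.

Δλ = 15.82″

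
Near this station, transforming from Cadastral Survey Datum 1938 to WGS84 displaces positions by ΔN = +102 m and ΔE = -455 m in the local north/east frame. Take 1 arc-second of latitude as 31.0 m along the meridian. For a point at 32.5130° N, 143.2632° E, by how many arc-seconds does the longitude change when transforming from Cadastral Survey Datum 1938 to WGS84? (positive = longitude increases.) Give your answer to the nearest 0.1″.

Δλ = -17.4″

At latitude 32.5130°, cos φ = 0.843270.
1″ of longitude at this latitude = 31.00 × cos φ = 26.1414 m, so Δλ = -455.0 / 26.1414 = -17.405″.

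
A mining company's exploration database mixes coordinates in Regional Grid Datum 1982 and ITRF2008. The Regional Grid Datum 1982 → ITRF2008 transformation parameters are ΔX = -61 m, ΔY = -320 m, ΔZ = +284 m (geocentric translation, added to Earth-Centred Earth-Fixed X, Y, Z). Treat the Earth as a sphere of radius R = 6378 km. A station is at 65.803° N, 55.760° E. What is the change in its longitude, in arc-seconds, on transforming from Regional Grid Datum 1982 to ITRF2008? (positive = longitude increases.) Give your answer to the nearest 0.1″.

sin φ = 0.912142, cos φ = 0.409875, sin λ = 0.826688, cos λ = 0.562661.
East component: ΔE = −sin λ·ΔX + cos λ·ΔY = −(0.826688)(-61) + (0.562661)(-320) = -129.62 m.
1° of latitude spans πR/180 = 111317 m; at latitude φ, 1° of longitude spans that × cos φ = 45626.1 m, so Δλ = -129.62 / 45626.1 × 3600 = -10.228″.

Δλ = -10.2″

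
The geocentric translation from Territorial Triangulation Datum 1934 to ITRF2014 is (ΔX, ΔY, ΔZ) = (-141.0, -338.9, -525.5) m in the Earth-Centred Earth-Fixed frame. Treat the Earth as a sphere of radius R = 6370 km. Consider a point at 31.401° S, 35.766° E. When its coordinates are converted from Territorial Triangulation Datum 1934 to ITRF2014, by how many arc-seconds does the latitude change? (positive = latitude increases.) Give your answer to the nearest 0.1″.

Δφ = -19.8″

sin φ = -0.521025, cos φ = 0.853542, sin λ = 0.584476, cos λ = 0.811411.
North component: ΔN = −sin φ cos λ·ΔX − sin φ sin λ·ΔY + cos φ·ΔZ = −(-0.521025)(0.811411)(-141.0) − (-0.521025)(0.584476)(-338.9) + (0.853542)(-525.5) = -611.35 m.
1° of latitude spans πR/180 = 111177 m, so Δφ = -611.35 / 111177 × 3600 = -19.796″.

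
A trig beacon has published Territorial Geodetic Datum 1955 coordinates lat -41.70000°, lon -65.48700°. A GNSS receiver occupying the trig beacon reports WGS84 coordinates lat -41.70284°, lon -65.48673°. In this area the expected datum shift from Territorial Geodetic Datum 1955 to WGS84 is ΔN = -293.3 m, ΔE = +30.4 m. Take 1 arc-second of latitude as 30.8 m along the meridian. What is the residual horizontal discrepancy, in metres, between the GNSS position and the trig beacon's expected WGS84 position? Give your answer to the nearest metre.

Observed coordinate differences: Δφ = -0.00284°, Δλ = +0.00027°.
Converting to metres (1° lat = 110880 m, cos φ = 0.746638): observed ΔN = -314.9 m, observed ΔE = 22.4 m.
Subtracting the expected shift leaves a residual of -314.9 − (-293.3) = -21.6 m north and 22.4 − (30.4) = -8.0 m east.
Residual distance = √((-21.6)² + (-8.0)²) = 23.0 m.

23 m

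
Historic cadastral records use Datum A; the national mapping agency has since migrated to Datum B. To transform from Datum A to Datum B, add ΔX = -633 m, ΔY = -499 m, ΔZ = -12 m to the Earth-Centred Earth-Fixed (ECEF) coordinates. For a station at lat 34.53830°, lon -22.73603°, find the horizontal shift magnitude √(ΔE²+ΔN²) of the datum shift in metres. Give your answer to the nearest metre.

The local east axis at (φ, λ) is (−sin λ, cos λ, 0), so ΔE = −sin(-22.73603°)·(-633) + cos(-22.73603°)·(-499) = -704.87 m.
The local north axis is (−sin φ cos λ, −sin φ sin λ, cos φ), giving ΔN = 330.997 − 109.341 − 9.885 = 211.77 m.
Horizontal magnitude = √(ΔE² + ΔN²) = √((-704.87)² + 211.77²) = 736.00 m.

736 m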